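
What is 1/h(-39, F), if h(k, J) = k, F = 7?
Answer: -1/39 ≈ -0.025641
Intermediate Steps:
1/h(-39, F) = 1/(-39) = -1/39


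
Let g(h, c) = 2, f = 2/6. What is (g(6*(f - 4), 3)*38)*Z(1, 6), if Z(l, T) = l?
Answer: 76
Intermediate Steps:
f = ⅓ (f = 2*(⅙) = ⅓ ≈ 0.33333)
(g(6*(f - 4), 3)*38)*Z(1, 6) = (2*38)*1 = 76*1 = 76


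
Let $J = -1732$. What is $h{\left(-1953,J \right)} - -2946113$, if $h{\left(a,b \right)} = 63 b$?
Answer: $2836997$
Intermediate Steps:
$h{\left(-1953,J \right)} - -2946113 = 63 \left(-1732\right) - -2946113 = -109116 + 2946113 = 2836997$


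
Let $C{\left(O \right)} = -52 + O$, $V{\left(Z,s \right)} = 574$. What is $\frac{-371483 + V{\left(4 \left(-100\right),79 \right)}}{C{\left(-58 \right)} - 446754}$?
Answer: $\frac{33719}{40624} \approx 0.83003$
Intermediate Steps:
$\frac{-371483 + V{\left(4 \left(-100\right),79 \right)}}{C{\left(-58 \right)} - 446754} = \frac{-371483 + 574}{\left(-52 - 58\right) - 446754} = - \frac{370909}{-110 - 446754} = - \frac{370909}{-446864} = \left(-370909\right) \left(- \frac{1}{446864}\right) = \frac{33719}{40624}$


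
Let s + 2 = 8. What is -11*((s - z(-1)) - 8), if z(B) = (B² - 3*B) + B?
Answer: 55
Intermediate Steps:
s = 6 (s = -2 + 8 = 6)
z(B) = B² - 2*B
-11*((s - z(-1)) - 8) = -11*((6 - (-1)*(-2 - 1)) - 8) = -11*((6 - (-1)*(-3)) - 8) = -11*((6 - 1*3) - 8) = -11*((6 - 3) - 8) = -11*(3 - 8) = -11*(-5) = 55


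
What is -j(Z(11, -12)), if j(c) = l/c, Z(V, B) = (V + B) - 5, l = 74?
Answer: 37/3 ≈ 12.333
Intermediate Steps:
Z(V, B) = -5 + B + V (Z(V, B) = (B + V) - 5 = -5 + B + V)
j(c) = 74/c
-j(Z(11, -12)) = -74/(-5 - 12 + 11) = -74/(-6) = -74*(-1)/6 = -1*(-37/3) = 37/3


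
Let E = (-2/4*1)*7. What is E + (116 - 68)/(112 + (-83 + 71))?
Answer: -151/50 ≈ -3.0200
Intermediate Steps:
E = -7/2 (E = (-2*1/4*1)*7 = -1/2*1*7 = -1/2*7 = -7/2 ≈ -3.5000)
E + (116 - 68)/(112 + (-83 + 71)) = -7/2 + (116 - 68)/(112 + (-83 + 71)) = -7/2 + 48/(112 - 12) = -7/2 + 48/100 = -7/2 + 48*(1/100) = -7/2 + 12/25 = -151/50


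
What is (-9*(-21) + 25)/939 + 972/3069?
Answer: 174386/320199 ≈ 0.54462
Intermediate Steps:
(-9*(-21) + 25)/939 + 972/3069 = (189 + 25)*(1/939) + 972*(1/3069) = 214*(1/939) + 108/341 = 214/939 + 108/341 = 174386/320199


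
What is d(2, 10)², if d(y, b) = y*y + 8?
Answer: 144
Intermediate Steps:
d(y, b) = 8 + y² (d(y, b) = y² + 8 = 8 + y²)
d(2, 10)² = (8 + 2²)² = (8 + 4)² = 12² = 144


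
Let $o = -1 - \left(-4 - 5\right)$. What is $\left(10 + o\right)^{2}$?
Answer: $324$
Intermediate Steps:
$o = 8$ ($o = -1 - \left(-4 - 5\right) = -1 - -9 = -1 + 9 = 8$)
$\left(10 + o\right)^{2} = \left(10 + 8\right)^{2} = 18^{2} = 324$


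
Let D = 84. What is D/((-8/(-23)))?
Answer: 483/2 ≈ 241.50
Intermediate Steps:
D/((-8/(-23))) = 84/((-8/(-23))) = 84/((-8*(-1/23))) = 84/(8/23) = 84*(23/8) = 483/2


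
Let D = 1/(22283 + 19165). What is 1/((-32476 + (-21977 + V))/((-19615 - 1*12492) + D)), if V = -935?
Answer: 1330770935/2295721824 ≈ 0.57967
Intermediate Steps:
D = 1/41448 ≈ 2.4127e-5
1/((-32476 + (-21977 + V))/((-19615 - 1*12492) + D)) = 1/((-32476 + (-21977 - 935))/((-19615 - 1*12492) + 1/41448)) = 1/((-32476 - 22912)/((-19615 - 12492) + 1/41448)) = 1/(-55388/(-32107 + 1/41448)) = 1/(-55388/(-1330770935/41448)) = 1/(-55388*(-41448/1330770935)) = 1/(2295721824/1330770935) = 1330770935/2295721824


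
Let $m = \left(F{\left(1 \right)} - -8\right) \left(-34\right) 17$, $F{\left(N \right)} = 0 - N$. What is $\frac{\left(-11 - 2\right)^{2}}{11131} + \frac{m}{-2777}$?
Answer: $\frac{45505339}{30910787} \approx 1.4722$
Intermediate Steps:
$F{\left(N \right)} = - N$
$m = -4046$ ($m = \left(\left(-1\right) 1 - -8\right) \left(-34\right) 17 = \left(-1 + 8\right) \left(-34\right) 17 = 7 \left(-34\right) 17 = \left(-238\right) 17 = -4046$)
$\frac{\left(-11 - 2\right)^{2}}{11131} + \frac{m}{-2777} = \frac{\left(-11 - 2\right)^{2}}{11131} - \frac{4046}{-2777} = \left(-13\right)^{2} \cdot \frac{1}{11131} - - \frac{4046}{2777} = 169 \cdot \frac{1}{11131} + \frac{4046}{2777} = \frac{169}{11131} + \frac{4046}{2777} = \frac{45505339}{30910787}$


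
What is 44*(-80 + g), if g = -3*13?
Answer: -5236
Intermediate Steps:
g = -39
44*(-80 + g) = 44*(-80 - 39) = 44*(-119) = -5236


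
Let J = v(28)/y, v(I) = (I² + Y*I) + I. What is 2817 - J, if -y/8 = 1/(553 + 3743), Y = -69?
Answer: -598623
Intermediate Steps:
y = -1/537 (y = -8/(553 + 3743) = -8/4296 = -8*1/4296 = -1/537 ≈ -0.0018622)
v(I) = I² - 68*I (v(I) = (I² - 69*I) + I = I² - 68*I)
J = 601440 (J = (28*(-68 + 28))/(-1/537) = (28*(-40))*(-537) = -1120*(-537) = 601440)
2817 - J = 2817 - 1*601440 = 2817 - 601440 = -598623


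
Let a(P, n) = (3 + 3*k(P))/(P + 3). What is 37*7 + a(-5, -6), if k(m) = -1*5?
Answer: 265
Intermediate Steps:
k(m) = -5
a(P, n) = -12/(3 + P) (a(P, n) = (3 + 3*(-5))/(P + 3) = (3 - 15)/(3 + P) = -12/(3 + P))
37*7 + a(-5, -6) = 37*7 - 12/(3 - 5) = 259 - 12/(-2) = 259 - 12*(-½) = 259 + 6 = 265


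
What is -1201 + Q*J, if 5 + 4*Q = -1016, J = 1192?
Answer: -305459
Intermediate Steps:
Q = -1021/4 (Q = -5/4 + (1/4)*(-1016) = -5/4 - 254 = -1021/4 ≈ -255.25)
-1201 + Q*J = -1201 - 1021/4*1192 = -1201 - 304258 = -305459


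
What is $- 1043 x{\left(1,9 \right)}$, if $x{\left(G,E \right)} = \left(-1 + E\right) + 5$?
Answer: $-13559$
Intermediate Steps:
$x{\left(G,E \right)} = 4 + E$
$- 1043 x{\left(1,9 \right)} = - 1043 \left(4 + 9\right) = \left(-1043\right) 13 = -13559$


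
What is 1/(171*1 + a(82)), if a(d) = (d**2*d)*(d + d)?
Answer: 1/90424523 ≈ 1.1059e-8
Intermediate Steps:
a(d) = 2*d**4 (a(d) = d**3*(2*d) = 2*d**4)
1/(171*1 + a(82)) = 1/(171*1 + 2*82**4) = 1/(171 + 2*45212176) = 1/(171 + 90424352) = 1/90424523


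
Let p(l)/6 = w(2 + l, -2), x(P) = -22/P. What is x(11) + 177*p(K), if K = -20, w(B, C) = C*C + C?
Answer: 2122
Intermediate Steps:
w(B, C) = C + C² (w(B, C) = C² + C = C + C²)
p(l) = 12 (p(l) = 6*(-2*(1 - 2)) = 6*(-2*(-1)) = 6*2 = 12)
x(11) + 177*p(K) = -22/11 + 177*12 = -22*1/11 + 2124 = -2 + 2124 = 2122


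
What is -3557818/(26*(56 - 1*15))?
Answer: -1778909/533 ≈ -3337.5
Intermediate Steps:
-3557818/(26*(56 - 1*15)) = -3557818/(26*(56 - 15)) = -3557818/(26*41) = -3557818/1066 = -1298*2741/1066 = -1778909/533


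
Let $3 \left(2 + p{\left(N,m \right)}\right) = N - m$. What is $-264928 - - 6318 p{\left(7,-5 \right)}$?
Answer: $-252292$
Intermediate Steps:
$p{\left(N,m \right)} = -2 - \frac{m}{3} + \frac{N}{3}$ ($p{\left(N,m \right)} = -2 + \frac{N - m}{3} = -2 + \left(- \frac{m}{3} + \frac{N}{3}\right) = -2 - \frac{m}{3} + \frac{N}{3}$)
$-264928 - - 6318 p{\left(7,-5 \right)} = -264928 - - 6318 \left(-2 - - \frac{5}{3} + \frac{1}{3} \cdot 7\right) = -264928 - - 6318 \left(-2 + \frac{5}{3} + \frac{7}{3}\right) = -264928 - \left(-6318\right) 2 = -264928 - -12636 = -264928 + 12636 = -252292$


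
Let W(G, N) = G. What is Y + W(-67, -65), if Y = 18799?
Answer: 18732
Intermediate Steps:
Y + W(-67, -65) = 18799 - 67 = 18732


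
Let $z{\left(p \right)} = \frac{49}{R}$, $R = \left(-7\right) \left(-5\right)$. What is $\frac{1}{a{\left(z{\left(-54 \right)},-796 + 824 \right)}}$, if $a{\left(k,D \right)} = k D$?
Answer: $\frac{5}{196} \approx 0.02551$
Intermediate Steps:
$R = 35$
$z{\left(p \right)} = \frac{7}{5}$ ($z{\left(p \right)} = \frac{49}{35} = 49 \cdot \frac{1}{35} = \frac{7}{5}$)
$a{\left(k,D \right)} = D k$
$\frac{1}{a{\left(z{\left(-54 \right)},-796 + 824 \right)}} = \frac{1}{\left(-796 + 824\right) \frac{7}{5}} = \frac{1}{28 \cdot \frac{7}{5}} = \frac{1}{\frac{196}{5}} = \frac{5}{196}$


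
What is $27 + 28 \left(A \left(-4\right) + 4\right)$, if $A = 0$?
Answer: $139$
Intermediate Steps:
$27 + 28 \left(A \left(-4\right) + 4\right) = 27 + 28 \left(0 \left(-4\right) + 4\right) = 27 + 28 \left(0 + 4\right) = 27 + 28 \cdot 4 = 27 + 112 = 139$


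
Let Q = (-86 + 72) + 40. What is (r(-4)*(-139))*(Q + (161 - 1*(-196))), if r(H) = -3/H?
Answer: -159711/4 ≈ -39928.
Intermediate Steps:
Q = 26 (Q = -14 + 40 = 26)
(r(-4)*(-139))*(Q + (161 - 1*(-196))) = (-3/(-4)*(-139))*(26 + (161 - 1*(-196))) = (-3*(-1/4)*(-139))*(26 + (161 + 196)) = ((3/4)*(-139))*(26 + 357) = -417/4*383 = -159711/4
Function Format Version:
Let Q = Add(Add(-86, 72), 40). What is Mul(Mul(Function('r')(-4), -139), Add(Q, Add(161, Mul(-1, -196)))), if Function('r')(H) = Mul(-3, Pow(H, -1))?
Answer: Rational(-159711, 4) ≈ -39928.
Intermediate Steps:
Q = 26 (Q = Add(-14, 40) = 26)
Mul(Mul(Function('r')(-4), -139), Add(Q, Add(161, Mul(-1, -196)))) = Mul(Mul(Mul(-3, Pow(-4, -1)), -139), Add(26, Add(161, Mul(-1, -196)))) = Mul(Mul(Mul(-3, Rational(-1, 4)), -139), Add(26, Add(161, 196))) = Mul(Mul(Rational(3, 4), -139), Add(26, 357)) = Mul(Rational(-417, 4), 383) = Rational(-159711, 4)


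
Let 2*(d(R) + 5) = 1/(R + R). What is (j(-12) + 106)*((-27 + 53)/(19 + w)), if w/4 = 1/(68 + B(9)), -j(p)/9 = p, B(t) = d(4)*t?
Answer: 2097628/7227 ≈ 290.25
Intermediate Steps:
d(R) = -5 + 1/(4*R) (d(R) = -5 + 1/(2*(R + R)) = -5 + 1/(2*((2*R))) = -5 + (1/(2*R))/2 = -5 + 1/(4*R))
B(t) = -79*t/16 (B(t) = (-5 + (¼)/4)*t = (-5 + (¼)*(¼))*t = (-5 + 1/16)*t = -79*t/16)
j(p) = -9*p
w = 64/377 (w = 4/(68 - 79/16*9) = 4/(68 - 711/16) = 4/(377/16) = 4*(16/377) = 64/377 ≈ 0.16976)
(j(-12) + 106)*((-27 + 53)/(19 + w)) = (-9*(-12) + 106)*((-27 + 53)/(19 + 64/377)) = (108 + 106)*(26/(7227/377)) = 214*(26*(377/7227)) = 214*(9802/7227) = 2097628/7227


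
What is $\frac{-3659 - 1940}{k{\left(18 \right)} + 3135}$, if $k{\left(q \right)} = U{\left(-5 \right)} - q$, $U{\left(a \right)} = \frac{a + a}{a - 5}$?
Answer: $- \frac{5599}{3118} \approx -1.7957$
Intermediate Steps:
$U{\left(a \right)} = \frac{2 a}{-5 + a}$
$k{\left(q \right)} = 1 - q$ ($k{\left(q \right)} = 2 \left(-5\right) \frac{1}{-5 - 5} - q = 2 \left(-5\right) \frac{1}{-10} - q = 2 \left(-5\right) \left(- \frac{1}{10}\right) - q = 1 - q$)
$\frac{-3659 - 1940}{k{\left(18 \right)} + 3135} = \frac{-3659 - 1940}{\left(1 - 18\right) + 3135} = \frac{-3659 - 1940}{-17 + 3135} = - \frac{5599}{3118}$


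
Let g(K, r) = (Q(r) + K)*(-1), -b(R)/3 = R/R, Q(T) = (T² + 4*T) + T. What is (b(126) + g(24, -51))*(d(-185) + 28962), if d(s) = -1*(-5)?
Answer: -68738691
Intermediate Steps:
Q(T) = T² + 5*T
b(R) = -3 (b(R) = -3*R/R = -3*1 = -3)
g(K, r) = -K - r*(5 + r) (g(K, r) = (r*(5 + r) + K)*(-1) = (K + r*(5 + r))*(-1) = -K - r*(5 + r))
d(s) = 5
(b(126) + g(24, -51))*(d(-185) + 28962) = (-3 + (-1*24 - 1*(-51)*(5 - 51)))*(5 + 28962) = (-3 + (-24 - 1*(-51)*(-46)))*28967 = (-3 + (-24 - 2346))*28967 = (-3 - 2370)*28967 = -2373*28967 = -68738691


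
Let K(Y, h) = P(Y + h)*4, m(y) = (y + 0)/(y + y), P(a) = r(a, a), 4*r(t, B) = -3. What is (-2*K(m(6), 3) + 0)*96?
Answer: 576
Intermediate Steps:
r(t, B) = -¾ (r(t, B) = (¼)*(-3) = -¾)
P(a) = -¾
m(y) = ½ (m(y) = y/((2*y)) = y*(1/(2*y)) = ½)
K(Y, h) = -3 (K(Y, h) = -¾*4 = -3)
(-2*K(m(6), 3) + 0)*96 = (-2*(-3) + 0)*96 = (6 + 0)*96 = 6*96 = 576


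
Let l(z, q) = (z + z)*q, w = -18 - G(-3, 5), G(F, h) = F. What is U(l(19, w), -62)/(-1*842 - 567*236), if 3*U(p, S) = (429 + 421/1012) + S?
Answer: -371825/408809544 ≈ -0.00090953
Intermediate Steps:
w = -15 (w = -18 - 1*(-3) = -18 + 3 = -15)
l(z, q) = 2*q*z (l(z, q) = (2*z)*q = 2*q*z)
U(p, S) = 434569/3036 + S/3 (U(p, S) = ((429 + 421/1012) + S)/3 = (434569/1012 + S)/3 = 434569/3036 + S/3)
U(l(19, w), -62)/(-1*842 - 567*236) = (434569/3036 + (⅓)*(-62))/(-1*842 - 567*236) = (434569/3036 - 62/3)/(-842 - 133812) = (371825/3036)/(-134654) = (371825/3036)*(-1/134654) = -371825/408809544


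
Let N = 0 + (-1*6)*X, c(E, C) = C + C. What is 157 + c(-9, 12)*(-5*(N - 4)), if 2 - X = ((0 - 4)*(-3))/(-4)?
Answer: 4237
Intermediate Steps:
c(E, C) = 2*C
X = 5 (X = 2 - (0 - 4)*(-3)/(-4) = 2 - (-4*(-3))*(-1)/4 = 2 - 12*(-1)/4 = 2 - 1*(-3) = 2 + 3 = 5)
N = -30 (N = 0 - 1*6*5 = 0 - 6*5 = 0 - 30 = -30)
157 + c(-9, 12)*(-5*(N - 4)) = 157 + (2*12)*(-5*(-30 - 4)) = 157 + 24*(-5*(-34)) = 157 + 24*170 = 157 + 4080 = 4237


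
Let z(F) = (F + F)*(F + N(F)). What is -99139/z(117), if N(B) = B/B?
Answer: -99139/27612 ≈ -3.5904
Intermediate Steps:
N(B) = 1
z(F) = 2*F*(1 + F) (z(F) = (F + F)*(F + 1) = (2*F)*(1 + F) = 2*F*(1 + F))
-99139/z(117) = -99139*1/(234*(1 + 117)) = -99139/(2*117*118) = -99139/27612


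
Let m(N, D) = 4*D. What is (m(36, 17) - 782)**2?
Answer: 509796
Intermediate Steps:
(m(36, 17) - 782)**2 = (4*17 - 782)**2 = (68 - 782)**2 = (-714)**2 = 509796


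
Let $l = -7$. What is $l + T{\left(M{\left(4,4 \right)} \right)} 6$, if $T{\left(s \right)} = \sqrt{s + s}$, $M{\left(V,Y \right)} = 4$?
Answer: $-7 + 12 \sqrt{2} \approx 9.9706$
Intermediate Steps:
$T{\left(s \right)} = \sqrt{2} \sqrt{s}$ ($T{\left(s \right)} = \sqrt{2 s} = \sqrt{2} \sqrt{s}$)
$l + T{\left(M{\left(4,4 \right)} \right)} 6 = -7 + \sqrt{2} \sqrt{4} \cdot 6 = -7 + \sqrt{2} \cdot 2 \cdot 6 = -7 + 2 \sqrt{2} \cdot 6 = -7 + 12 \sqrt{2}$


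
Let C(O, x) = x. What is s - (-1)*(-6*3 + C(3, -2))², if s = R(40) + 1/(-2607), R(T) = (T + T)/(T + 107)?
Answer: 17055557/42581 ≈ 400.54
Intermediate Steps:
R(T) = 2*T/(107 + T) (R(T) = (2*T)/(107 + T) = 2*T/(107 + T))
s = 23157/42581 (s = 2*40/(107 + 40) + 1/(-2607) = 2*40/147 - 1/2607 = 2*40*(1/147) - 1/2607 = 80/147 - 1/2607 = 23157/42581 ≈ 0.54383)
s - (-1)*(-6*3 + C(3, -2))² = 23157/42581 - (-1)*(-6*3 - 2)² = 23157/42581 - (-1)*(-18 - 2)² = 23157/42581 - (-1)*(-20)² = 23157/42581 - (-1)*400 = 23157/42581 - 1*(-400) = 23157/42581 + 400 = 17055557/42581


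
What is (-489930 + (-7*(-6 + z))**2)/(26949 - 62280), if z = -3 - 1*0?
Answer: 161987/11777 ≈ 13.755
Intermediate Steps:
z = -3 (z = -3 + 0 = -3)
(-489930 + (-7*(-6 + z))**2)/(26949 - 62280) = (-489930 + (-7*(-6 - 3))**2)/(26949 - 62280) = (-489930 + (-7*(-9))**2)/(-35331) = (-489930 + 63**2)*(-1/35331) = (-489930 + 3969)*(-1/35331) = -485961*(-1/35331) = 161987/11777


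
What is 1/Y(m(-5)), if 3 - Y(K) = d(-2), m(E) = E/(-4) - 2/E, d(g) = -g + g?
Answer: 1/3 ≈ 0.33333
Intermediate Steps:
d(g) = 0
m(E) = -2/E - E/4 (m(E) = E*(-1/4) - 2/E = -E/4 - 2/E = -2/E - E/4)
Y(K) = 3 (Y(K) = 3 - 1*0 = 3 + 0 = 3)
1/Y(m(-5)) = 1/3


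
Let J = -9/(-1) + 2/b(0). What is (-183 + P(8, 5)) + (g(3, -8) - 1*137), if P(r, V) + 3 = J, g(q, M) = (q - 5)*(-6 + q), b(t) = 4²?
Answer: -2463/8 ≈ -307.88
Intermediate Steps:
b(t) = 16
g(q, M) = (-6 + q)*(-5 + q) (g(q, M) = (-5 + q)*(-6 + q) = (-6 + q)*(-5 + q))
J = 73/8 (J = -9/(-1) + 2/16 = -9*(-1) + 2*(1/16) = 9 + ⅛ = 73/8 ≈ 9.1250)
P(r, V) = 49/8 (P(r, V) = -3 + 73/8 = 49/8)
(-183 + P(8, 5)) + (g(3, -8) - 1*137) = (-183 + 49/8) + ((30 + 3² - 11*3) - 1*137) = -1415/8 + ((30 + 9 - 33) - 137) = -1415/8 + (6 - 137) = -1415/8 - 131 = -2463/8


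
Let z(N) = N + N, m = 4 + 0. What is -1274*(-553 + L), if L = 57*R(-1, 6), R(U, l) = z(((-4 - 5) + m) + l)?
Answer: 559286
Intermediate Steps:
m = 4
z(N) = 2*N
R(U, l) = -10 + 2*l (R(U, l) = 2*(((-4 - 5) + 4) + l) = 2*((-9 + 4) + l) = 2*(-5 + l) = -10 + 2*l)
L = 114 (L = 57*(-10 + 2*6) = 57*(-10 + 12) = 57*2 = 114)
-1274*(-553 + L) = -1274*(-553 + 114) = -1274*(-439) = 559286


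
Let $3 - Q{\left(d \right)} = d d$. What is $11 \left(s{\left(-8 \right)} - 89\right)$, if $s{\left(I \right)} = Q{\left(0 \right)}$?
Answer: $-946$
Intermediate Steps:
$Q{\left(d \right)} = 3 - d^{2}$ ($Q{\left(d \right)} = 3 - d d = 3 - d^{2}$)
$s{\left(I \right)} = 3$ ($s{\left(I \right)} = 3 - 0^{2} = 3 - 0 = 3 + 0 = 3$)
$11 \left(s{\left(-8 \right)} - 89\right) = 11 \left(3 - 89\right) = 11 \left(-86\right) = -946$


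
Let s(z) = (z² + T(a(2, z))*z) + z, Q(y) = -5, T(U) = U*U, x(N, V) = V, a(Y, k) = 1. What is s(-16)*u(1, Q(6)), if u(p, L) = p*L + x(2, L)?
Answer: -2240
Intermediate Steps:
T(U) = U²
u(p, L) = L + L*p (u(p, L) = p*L + L = L*p + L = L + L*p)
s(z) = z² + 2*z (s(z) = (z² + 1²*z) + z = (z² + 1*z) + z = (z² + z) + z = (z + z²) + z = z² + 2*z)
s(-16)*u(1, Q(6)) = (-16*(2 - 16))*(-5*(1 + 1)) = (-16*(-14))*(-5*2) = 224*(-10) = -2240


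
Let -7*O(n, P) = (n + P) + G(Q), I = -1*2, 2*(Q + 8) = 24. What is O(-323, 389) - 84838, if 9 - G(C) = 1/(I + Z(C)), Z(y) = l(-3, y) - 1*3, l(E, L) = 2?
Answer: -1781824/21 ≈ -84849.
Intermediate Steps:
Q = 4 (Q = -8 + (1/2)*24 = -8 + 12 = 4)
I = -2
Z(y) = -1 (Z(y) = 2 - 1*3 = 2 - 3 = -1)
G(C) = 28/3 (G(C) = 9 - 1/(-2 - 1) = 9 - 1/(-3) = 9 - 1*(-1/3) = 9 + 1/3 = 28/3)
O(n, P) = -4/3 - P/7 - n/7 (O(n, P) = -((n + P) + 28/3)/7 = -((P + n) + 28/3)/7 = -(28/3 + P + n)/7 = -4/3 - P/7 - n/7)
O(-323, 389) - 84838 = (-4/3 - 1/7*389 - 1/7*(-323)) - 84838 = (-4/3 - 389/7 + 323/7) - 84838 = -226/21 - 84838 = -1781824/21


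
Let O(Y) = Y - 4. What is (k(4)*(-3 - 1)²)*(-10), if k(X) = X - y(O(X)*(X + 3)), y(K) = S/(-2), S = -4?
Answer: -320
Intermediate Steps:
O(Y) = -4 + Y
y(K) = 2 (y(K) = -4/(-2) = -4*(-½) = 2)
k(X) = -2 + X (k(X) = X - 1*2 = X - 2 = -2 + X)
(k(4)*(-3 - 1)²)*(-10) = ((-2 + 4)*(-3 - 1)²)*(-10) = (2*(-4)²)*(-10) = (2*16)*(-10) = 32*(-10) = -320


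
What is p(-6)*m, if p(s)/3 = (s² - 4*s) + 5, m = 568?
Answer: 110760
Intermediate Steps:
p(s) = 15 - 12*s + 3*s² (p(s) = 3*((s² - 4*s) + 5) = 3*(5 + s² - 4*s) = 15 - 12*s + 3*s²)
p(-6)*m = (15 - 12*(-6) + 3*(-6)²)*568 = (15 + 72 + 3*36)*568 = (15 + 72 + 108)*568 = 195*568 = 110760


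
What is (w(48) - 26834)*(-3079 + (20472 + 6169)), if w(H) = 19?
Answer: -631815030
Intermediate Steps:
(w(48) - 26834)*(-3079 + (20472 + 6169)) = (19 - 26834)*(-3079 + (20472 + 6169)) = -26815*(-3079 + 26641) = -26815*23562 = -631815030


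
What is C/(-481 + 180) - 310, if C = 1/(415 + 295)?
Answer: -66250101/213710 ≈ -310.00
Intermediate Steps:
C = 1/710 ≈ 0.0014085
C/(-481 + 180) - 310 = 1/(710*(-481 + 180)) - 310 = (1/710)/(-301) - 310 = (1/710)*(-1/301) - 310 = -1/213710 - 310 = -66250101/213710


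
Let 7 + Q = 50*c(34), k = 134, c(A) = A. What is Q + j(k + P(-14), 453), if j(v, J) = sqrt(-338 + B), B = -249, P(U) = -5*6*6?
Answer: 1693 + I*sqrt(587) ≈ 1693.0 + 24.228*I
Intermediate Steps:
P(U) = -180 (P(U) = -30*6 = -180)
Q = 1693 (Q = -7 + 50*34 = -7 + 1700 = 1693)
j(v, J) = I*sqrt(587) (j(v, J) = sqrt(-338 - 249) = sqrt(-587) = I*sqrt(587))
Q + j(k + P(-14), 453) = 1693 + I*sqrt(587)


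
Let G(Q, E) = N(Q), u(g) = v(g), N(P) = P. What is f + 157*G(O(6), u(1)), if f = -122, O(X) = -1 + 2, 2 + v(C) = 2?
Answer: 35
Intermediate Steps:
v(C) = 0 (v(C) = -2 + 2 = 0)
O(X) = 1
u(g) = 0
G(Q, E) = Q
f + 157*G(O(6), u(1)) = -122 + 157*1 = -122 + 157 = 35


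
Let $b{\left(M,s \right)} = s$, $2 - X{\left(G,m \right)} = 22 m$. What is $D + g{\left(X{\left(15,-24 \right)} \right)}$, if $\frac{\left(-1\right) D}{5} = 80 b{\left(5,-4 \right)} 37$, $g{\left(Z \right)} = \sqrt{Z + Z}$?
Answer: $59200 + 2 \sqrt{265} \approx 59233.0$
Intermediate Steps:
$X{\left(G,m \right)} = 2 - 22 m$
$g{\left(Z \right)} = \sqrt{2} \sqrt{Z}$ ($g{\left(Z \right)} = \sqrt{2 Z} = \sqrt{2} \sqrt{Z}$)
$D = 59200$ ($D = - 5 \cdot 80 \left(-4\right) 37 = - 5 \left(\left(-320\right) 37\right) = \left(-5\right) \left(-11840\right) = 59200$)
$D + g{\left(X{\left(15,-24 \right)} \right)} = 59200 + \sqrt{2} \sqrt{2 - -528} = 59200 + \sqrt{2} \sqrt{2 + 528} = 59200 + \sqrt{2} \sqrt{530} = 59200 + 2 \sqrt{265}$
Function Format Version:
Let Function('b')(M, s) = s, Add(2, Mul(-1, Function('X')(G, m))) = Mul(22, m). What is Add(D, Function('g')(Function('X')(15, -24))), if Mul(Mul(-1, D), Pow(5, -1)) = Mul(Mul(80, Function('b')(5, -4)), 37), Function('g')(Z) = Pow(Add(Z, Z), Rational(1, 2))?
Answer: Add(59200, Mul(2, Pow(265, Rational(1, 2)))) ≈ 59233.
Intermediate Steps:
Function('X')(G, m) = Add(2, Mul(-22, m)) (Function('X')(G, m) = Add(2, Mul(-1, Mul(22, m))) = Add(2, Mul(-22, m)))
Function('g')(Z) = Mul(Pow(2, Rational(1, 2)), Pow(Z, Rational(1, 2))) (Function('g')(Z) = Pow(Mul(2, Z), Rational(1, 2)) = Mul(Pow(2, Rational(1, 2)), Pow(Z, Rational(1, 2))))
D = 59200 (D = Mul(-5, Mul(Mul(80, -4), 37)) = Mul(-5, Mul(-320, 37)) = Mul(-5, -11840) = 59200)
Add(D, Function('g')(Function('X')(15, -24))) = Add(59200, Mul(Pow(2, Rational(1, 2)), Pow(Add(2, Mul(-22, -24)), Rational(1, 2)))) = Add(59200, Mul(Pow(2, Rational(1, 2)), Pow(Add(2, 528), Rational(1, 2)))) = Add(59200, Mul(Pow(2, Rational(1, 2)), Pow(530, Rational(1, 2)))) = Add(59200, Mul(2, Pow(265, Rational(1, 2))))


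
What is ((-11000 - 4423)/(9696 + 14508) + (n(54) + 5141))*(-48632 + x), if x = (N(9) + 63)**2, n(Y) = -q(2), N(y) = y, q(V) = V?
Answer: -450298450082/2017 ≈ -2.2325e+8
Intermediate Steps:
n(Y) = -2 (n(Y) = -1*2 = -2)
x = 5184 (x = (9 + 63)**2 = 72**2 = 5184)
((-11000 - 4423)/(9696 + 14508) + (n(54) + 5141))*(-48632 + x) = ((-11000 - 4423)/(9696 + 14508) + (-2 + 5141))*(-48632 + 5184) = (-15423/24204 + 5139)*(-43448) = (-15423*1/24204 + 5139)*(-43448) = (-5141/8068 + 5139)*(-43448) = (41456311/8068)*(-43448) = -450298450082/2017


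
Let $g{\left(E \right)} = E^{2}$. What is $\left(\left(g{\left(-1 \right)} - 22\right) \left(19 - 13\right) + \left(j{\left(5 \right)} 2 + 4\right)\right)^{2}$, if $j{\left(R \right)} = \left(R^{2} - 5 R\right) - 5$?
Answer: $17424$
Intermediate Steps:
$j{\left(R \right)} = -5 + R^{2} - 5 R$
$\left(\left(g{\left(-1 \right)} - 22\right) \left(19 - 13\right) + \left(j{\left(5 \right)} 2 + 4\right)\right)^{2} = \left(\left(\left(-1\right)^{2} - 22\right) \left(19 - 13\right) + \left(\left(-5 + 5^{2} - 25\right) 2 + 4\right)\right)^{2} = \left(\left(1 - 22\right) 6 + \left(\left(-5 + 25 - 25\right) 2 + 4\right)\right)^{2} = \left(\left(-21\right) 6 + \left(\left(-5\right) 2 + 4\right)\right)^{2} = \left(-126 + \left(-10 + 4\right)\right)^{2} = \left(-126 - 6\right)^{2} = \left(-132\right)^{2} = 17424$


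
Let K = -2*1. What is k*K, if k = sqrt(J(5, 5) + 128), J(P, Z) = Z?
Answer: -2*sqrt(133) ≈ -23.065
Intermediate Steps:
K = -2
k = sqrt(133) (k = sqrt(5 + 128) = sqrt(133) ≈ 11.533)
k*K = sqrt(133)*(-2) = -2*sqrt(133)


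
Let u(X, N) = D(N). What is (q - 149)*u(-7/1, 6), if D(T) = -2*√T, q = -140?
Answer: 578*√6 ≈ 1415.8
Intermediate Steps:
u(X, N) = -2*√N
(q - 149)*u(-7/1, 6) = (-140 - 149)*(-2*√6) = -(-578)*√6 = 578*√6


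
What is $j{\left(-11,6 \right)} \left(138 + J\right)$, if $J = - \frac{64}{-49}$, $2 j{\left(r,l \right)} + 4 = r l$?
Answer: $- \frac{34130}{7} \approx -4875.7$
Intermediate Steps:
$j{\left(r,l \right)} = -2 + \frac{l r}{2}$ ($j{\left(r,l \right)} = -2 + \frac{r l}{2} = -2 + \frac{l r}{2}$)
$J = \frac{64}{49}$ ($J = \left(-64\right) \left(- \frac{1}{49}\right) = \frac{64}{49} \approx 1.3061$)
$j{\left(-11,6 \right)} \left(138 + J\right) = \left(-2 + \frac{1}{2} \cdot 6 \left(-11\right)\right) \left(138 + \frac{64}{49}\right) = \left(-2 - 33\right) \frac{6826}{49} = \left(-35\right) \frac{6826}{49} = - \frac{34130}{7}$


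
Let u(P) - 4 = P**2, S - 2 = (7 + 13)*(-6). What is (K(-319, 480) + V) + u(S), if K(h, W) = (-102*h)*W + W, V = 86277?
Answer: 15718925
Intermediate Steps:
K(h, W) = W - 102*W*h (K(h, W) = -102*W*h + W = W - 102*W*h)
S = -118 (S = 2 + (7 + 13)*(-6) = 2 + 20*(-6) = 2 - 120 = -118)
u(P) = 4 + P**2
(K(-319, 480) + V) + u(S) = (480*(1 - 102*(-319)) + 86277) + (4 + (-118)**2) = (480*(1 + 32538) + 86277) + (4 + 13924) = (480*32539 + 86277) + 13928 = (15618720 + 86277) + 13928 = 15704997 + 13928 = 15718925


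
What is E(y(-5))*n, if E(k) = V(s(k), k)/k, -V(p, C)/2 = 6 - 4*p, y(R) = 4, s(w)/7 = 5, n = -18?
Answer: -1206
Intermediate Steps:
s(w) = 35 (s(w) = 7*5 = 35)
V(p, C) = -12 + 8*p (V(p, C) = -2*(6 - 4*p) = -12 + 8*p)
E(k) = 268/k (E(k) = (-12 + 8*35)/k = (-12 + 280)/k = 268/k)
E(y(-5))*n = (268/4)*(-18) = (268*(1/4))*(-18) = 67*(-18) = -1206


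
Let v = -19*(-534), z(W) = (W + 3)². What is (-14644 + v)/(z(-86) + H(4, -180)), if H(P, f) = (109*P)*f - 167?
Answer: 2249/35879 ≈ 0.062683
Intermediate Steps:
H(P, f) = -167 + 109*P*f (H(P, f) = 109*P*f - 167 = -167 + 109*P*f)
z(W) = (3 + W)²
v = 10146
(-14644 + v)/(z(-86) + H(4, -180)) = (-14644 + 10146)/((3 - 86)² + (-167 + 109*4*(-180))) = -4498/((-83)² + (-167 - 78480)) = -4498/(6889 - 78647) = -4498/(-71758) = -4498*(-1/71758) = 2249/35879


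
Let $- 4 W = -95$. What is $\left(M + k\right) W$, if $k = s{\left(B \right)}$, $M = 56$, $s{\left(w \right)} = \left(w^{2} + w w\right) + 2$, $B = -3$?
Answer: $1805$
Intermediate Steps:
$W = \frac{95}{4}$ ($W = \left(- \frac{1}{4}\right) \left(-95\right) = \frac{95}{4} \approx 23.75$)
$s{\left(w \right)} = 2 + 2 w^{2}$ ($s{\left(w \right)} = \left(w^{2} + w^{2}\right) + 2 = 2 w^{2} + 2 = 2 + 2 w^{2}$)
$k = 20$ ($k = 2 + 2 \left(-3\right)^{2} = 2 + 2 \cdot 9 = 2 + 18 = 20$)
$\left(M + k\right) W = \left(56 + 20\right) \frac{95}{4} = 76 \cdot \frac{95}{4} = 1805$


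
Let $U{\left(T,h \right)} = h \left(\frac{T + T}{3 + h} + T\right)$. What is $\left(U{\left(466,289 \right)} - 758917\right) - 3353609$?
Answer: $- \frac{290315859}{73} \approx -3.9769 \cdot 10^{6}$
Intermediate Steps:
$U{\left(T,h \right)} = h \left(T + \frac{2 T}{3 + h}\right)$ ($U{\left(T,h \right)} = h \left(\frac{2 T}{3 + h} + T\right) = h \left(T + \frac{2 T}{3 + h}\right)$)
$\left(U{\left(466,289 \right)} - 758917\right) - 3353609 = \left(466 \cdot 289 \frac{1}{3 + 289} \left(5 + 289\right) - 758917\right) - 3353609 = \left(466 \cdot 289 \cdot \frac{1}{292} \cdot 294 - 758917\right) - 3353609 = \left(\frac{9898539}{73} - 758917\right) - 3353609 = - \frac{45502402}{73} - 3353609 = - \frac{290315859}{73}$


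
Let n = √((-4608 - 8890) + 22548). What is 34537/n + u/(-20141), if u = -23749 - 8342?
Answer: 32091/20141 + 34537*√362/1810 ≈ 364.64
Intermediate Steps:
n = 5*√362 (n = √(-13498 + 22548) = √9050 = 5*√362 ≈ 95.131)
u = -32091
34537/n + u/(-20141) = 34537/((5*√362)) - 32091/(-20141) = 34537*(√362/1810) - 32091*(-1/20141) = 34537*√362/1810 + 32091/20141 = 32091/20141 + 34537*√362/1810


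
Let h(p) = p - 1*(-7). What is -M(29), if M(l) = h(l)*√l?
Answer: -36*√29 ≈ -193.87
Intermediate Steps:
h(p) = 7 + p (h(p) = p + 7 = 7 + p)
M(l) = √l*(7 + l) (M(l) = (7 + l)*√l = √l*(7 + l))
-M(29) = -√29*(7 + 29) = -√29*36 = -36*√29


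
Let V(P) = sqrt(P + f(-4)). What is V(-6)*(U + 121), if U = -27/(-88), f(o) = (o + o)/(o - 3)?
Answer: 1525*I*sqrt(238)/88 ≈ 267.35*I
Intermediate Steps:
f(o) = 2*o/(-3 + o) (f(o) = (2*o)/(-3 + o) = 2*o/(-3 + o))
U = 27/88 (U = -27*(-1)/88 = -1*(-27/88) = 27/88 ≈ 0.30682)
V(P) = sqrt(8/7 + P) (V(P) = sqrt(P + 2*(-4)/(-3 - 4)) = sqrt(P + 2*(-4)/(-7)) = sqrt(P + 2*(-4)*(-1/7)) = sqrt(P + 8/7) = sqrt(8/7 + P))
V(-6)*(U + 121) = (sqrt(56 + 49*(-6))/7)*(27/88 + 121) = (sqrt(56 - 294)/7)*(10675/88) = (sqrt(-238)/7)*(10675/88) = ((I*sqrt(238))/7)*(10675/88) = (I*sqrt(238)/7)*(10675/88) = 1525*I*sqrt(238)/88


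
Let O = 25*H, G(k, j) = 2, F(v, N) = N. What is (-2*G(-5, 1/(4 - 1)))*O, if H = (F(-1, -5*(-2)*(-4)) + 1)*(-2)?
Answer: -7800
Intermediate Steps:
H = 78 (H = (-5*(-2)*(-4) + 1)*(-2) = (10*(-4) + 1)*(-2) = (-40 + 1)*(-2) = -39*(-2) = 78)
O = 1950 (O = 25*78 = 1950)
(-2*G(-5, 1/(4 - 1)))*O = -2*2*1950 = -4*1950 = -7800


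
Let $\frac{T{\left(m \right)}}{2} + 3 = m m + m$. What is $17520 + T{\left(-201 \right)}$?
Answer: $97914$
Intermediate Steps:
$T{\left(m \right)} = -6 + 2 m + 2 m^{2}$ ($T{\left(m \right)} = -6 + 2 \left(m m + m\right) = -6 + 2 \left(m^{2} + m\right) = -6 + 2 \left(m + m^{2}\right) = -6 + \left(2 m + 2 m^{2}\right) = -6 + 2 m + 2 m^{2}$)
$17520 + T{\left(-201 \right)} = 17520 + \left(-6 + 2 \left(-201\right) + 2 \left(-201\right)^{2}\right) = 17520 - -80394 = 17520 + 80394 = 97914$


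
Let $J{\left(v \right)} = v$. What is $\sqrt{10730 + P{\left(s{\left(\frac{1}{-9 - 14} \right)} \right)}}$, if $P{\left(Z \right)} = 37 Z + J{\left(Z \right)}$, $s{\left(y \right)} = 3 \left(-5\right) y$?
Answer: $\frac{8 \sqrt{88895}}{23} \approx 103.71$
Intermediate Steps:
$s{\left(y \right)} = - 15 y$
$P{\left(Z \right)} = 38 Z$ ($P{\left(Z \right)} = 37 Z + Z = 38 Z$)
$\sqrt{10730 + P{\left(s{\left(\frac{1}{-9 - 14} \right)} \right)}} = \sqrt{10730 + 38 \left(- \frac{15}{-9 - 14}\right)} = \sqrt{10730 + 38 \left(- \frac{15}{-23}\right)} = \sqrt{10730 + 38 \left(\left(-15\right) \left(- \frac{1}{23}\right)\right)} = \sqrt{10730 + 38 \cdot \frac{15}{23}} = \sqrt{10730 + \frac{570}{23}} = \sqrt{\frac{247360}{23}} = \frac{8 \sqrt{88895}}{23}$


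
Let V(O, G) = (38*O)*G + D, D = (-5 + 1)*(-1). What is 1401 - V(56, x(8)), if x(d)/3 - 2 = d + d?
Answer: -113515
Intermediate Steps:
x(d) = 6 + 6*d (x(d) = 6 + 3*(d + d) = 6 + 3*(2*d) = 6 + 6*d)
D = 4 (D = -4*(-1) = 4)
V(O, G) = 4 + 38*G*O (V(O, G) = (38*O)*G + 4 = 38*G*O + 4 = 4 + 38*G*O)
1401 - V(56, x(8)) = 1401 - (4 + 38*(6 + 6*8)*56) = 1401 - (4 + 38*(6 + 48)*56) = 1401 - (4 + 38*54*56) = 1401 - (4 + 114912) = 1401 - 1*114916 = 1401 - 114916 = -113515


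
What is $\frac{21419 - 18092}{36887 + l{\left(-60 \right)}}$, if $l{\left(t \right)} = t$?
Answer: $\frac{3327}{36827} \approx 0.090341$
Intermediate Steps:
$\frac{21419 - 18092}{36887 + l{\left(-60 \right)}} = \frac{21419 - 18092}{36887 - 60} = \frac{3327}{36827}$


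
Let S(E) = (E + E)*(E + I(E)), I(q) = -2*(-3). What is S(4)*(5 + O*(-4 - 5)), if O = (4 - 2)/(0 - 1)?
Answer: 1840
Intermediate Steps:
O = -2 (O = 2/(-1) = 2*(-1) = -2)
I(q) = 6
S(E) = 2*E*(6 + E) (S(E) = (E + E)*(E + 6) = (2*E)*(6 + E) = 2*E*(6 + E))
S(4)*(5 + O*(-4 - 5)) = (2*4*(6 + 4))*(5 - 2*(-4 - 5)) = (2*4*10)*(5 - 2*(-9)) = 80*(5 + 18) = 80*23 = 1840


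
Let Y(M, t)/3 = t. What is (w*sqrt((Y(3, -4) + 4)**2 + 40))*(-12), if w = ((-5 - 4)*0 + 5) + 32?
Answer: -888*sqrt(26) ≈ -4527.9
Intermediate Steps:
Y(M, t) = 3*t
w = 37 (w = (-9*0 + 5) + 32 = (0 + 5) + 32 = 5 + 32 = 37)
(w*sqrt((Y(3, -4) + 4)**2 + 40))*(-12) = (37*sqrt((3*(-4) + 4)**2 + 40))*(-12) = (37*sqrt((-12 + 4)**2 + 40))*(-12) = (37*sqrt((-8)**2 + 40))*(-12) = (37*sqrt(64 + 40))*(-12) = (37*sqrt(104))*(-12) = (37*(2*sqrt(26)))*(-12) = (74*sqrt(26))*(-12) = -888*sqrt(26)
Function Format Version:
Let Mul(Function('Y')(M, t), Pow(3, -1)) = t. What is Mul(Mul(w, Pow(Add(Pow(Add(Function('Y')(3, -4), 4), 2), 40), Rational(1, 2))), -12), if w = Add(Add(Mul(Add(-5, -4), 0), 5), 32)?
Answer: Mul(-888, Pow(26, Rational(1, 2))) ≈ -4527.9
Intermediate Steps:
Function('Y')(M, t) = Mul(3, t)
w = 37 (w = Add(Add(Mul(-9, 0), 5), 32) = Add(Add(0, 5), 32) = Add(5, 32) = 37)
Mul(Mul(w, Pow(Add(Pow(Add(Function('Y')(3, -4), 4), 2), 40), Rational(1, 2))), -12) = Mul(Mul(37, Pow(Add(Pow(Add(Mul(3, -4), 4), 2), 40), Rational(1, 2))), -12) = Mul(Mul(37, Pow(Add(Pow(Add(-12, 4), 2), 40), Rational(1, 2))), -12) = Mul(Mul(37, Pow(Add(Pow(-8, 2), 40), Rational(1, 2))), -12) = Mul(Mul(37, Pow(Add(64, 40), Rational(1, 2))), -12) = Mul(Mul(37, Pow(104, Rational(1, 2))), -12) = Mul(Mul(37, Mul(2, Pow(26, Rational(1, 2)))), -12) = Mul(Mul(74, Pow(26, Rational(1, 2))), -12) = Mul(-888, Pow(26, Rational(1, 2)))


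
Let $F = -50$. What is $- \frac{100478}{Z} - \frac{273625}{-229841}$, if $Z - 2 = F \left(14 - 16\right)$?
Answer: $- \frac{11533027124}{11721891} \approx -983.89$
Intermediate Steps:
$Z = 102$ ($Z = 2 - 50 \left(14 - 16\right) = 2 - -100 = 2 + 100 = 102$)
$- \frac{100478}{Z} - \frac{273625}{-229841} = - \frac{100478}{102} - \frac{273625}{-229841} = \left(-100478\right) \frac{1}{102} - - \frac{273625}{229841} = - \frac{50239}{51} + \frac{273625}{229841} = - \frac{11533027124}{11721891}$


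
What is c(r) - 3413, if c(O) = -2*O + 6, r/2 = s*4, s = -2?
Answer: -3375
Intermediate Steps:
r = -16 (r = 2*(-2*4) = 2*(-8) = -16)
c(O) = 6 - 2*O
c(r) - 3413 = (6 - 2*(-16)) - 3413 = (6 + 32) - 3413 = 38 - 3413 = -3375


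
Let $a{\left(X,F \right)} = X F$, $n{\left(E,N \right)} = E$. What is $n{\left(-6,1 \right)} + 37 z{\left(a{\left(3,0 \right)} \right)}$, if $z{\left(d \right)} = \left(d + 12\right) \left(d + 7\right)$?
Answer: $3102$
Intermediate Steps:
$a{\left(X,F \right)} = F X$
$z{\left(d \right)} = \left(7 + d\right) \left(12 + d\right)$ ($z{\left(d \right)} = \left(12 + d\right) \left(7 + d\right) = \left(7 + d\right) \left(12 + d\right)$)
$n{\left(-6,1 \right)} + 37 z{\left(a{\left(3,0 \right)} \right)} = -6 + 37 \left(84 + \left(0 \cdot 3\right)^{2} + 19 \cdot 0 \cdot 3\right) = -6 + 37 \left(84 + 0^{2} + 19 \cdot 0\right) = -6 + 37 \left(84 + 0 + 0\right) = -6 + 37 \cdot 84 = -6 + 3108 = 3102$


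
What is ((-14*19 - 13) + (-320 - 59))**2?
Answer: 432964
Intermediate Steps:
((-14*19 - 13) + (-320 - 59))**2 = ((-266 - 13) - 379)**2 = (-279 - 379)**2 = (-658)**2 = 432964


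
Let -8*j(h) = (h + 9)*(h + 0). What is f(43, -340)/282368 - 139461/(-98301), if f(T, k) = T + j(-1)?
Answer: 468852963/330441152 ≈ 1.4189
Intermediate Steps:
j(h) = -h*(9 + h)/8 (j(h) = -(h + 9)*(h + 0)/8 = -(9 + h)*h/8 = -h*(9 + h)/8)
f(T, k) = 1 + T (f(T, k) = T - ⅛*(-1)*(9 - 1) = T - ⅛*(-1)*8 = T + 1 = 1 + T)
f(43, -340)/282368 - 139461/(-98301) = (1 + 43)/282368 - 139461/(-98301) = 44*(1/282368) - 139461*(-1/98301) = 11/70592 + 6641/4681 = 468852963/330441152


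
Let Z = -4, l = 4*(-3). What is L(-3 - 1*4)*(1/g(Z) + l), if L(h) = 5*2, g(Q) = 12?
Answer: -715/6 ≈ -119.17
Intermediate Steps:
l = -12
L(h) = 10
L(-3 - 1*4)*(1/g(Z) + l) = 10*(1/12 - 12) = 10*(-143/12) = -715/6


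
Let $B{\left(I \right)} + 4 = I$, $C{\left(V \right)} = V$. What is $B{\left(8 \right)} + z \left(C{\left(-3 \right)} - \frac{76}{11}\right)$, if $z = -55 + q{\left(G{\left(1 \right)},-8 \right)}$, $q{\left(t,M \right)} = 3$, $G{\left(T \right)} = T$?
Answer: $\frac{5712}{11} \approx 519.27$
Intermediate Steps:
$z = -52$ ($z = -55 + 3 = -52$)
$B{\left(I \right)} = -4 + I$
$B{\left(8 \right)} + z \left(C{\left(-3 \right)} - \frac{76}{11}\right) = \left(-4 + 8\right) - 52 \left(-3 - \frac{76}{11}\right) = 4 - 52 \left(-3 - 76 \cdot \frac{1}{11}\right) = 4 - 52 \left(-3 - \frac{76}{11}\right) = 4 - - \frac{5668}{11} = 4 + \frac{5668}{11} = \frac{5712}{11}$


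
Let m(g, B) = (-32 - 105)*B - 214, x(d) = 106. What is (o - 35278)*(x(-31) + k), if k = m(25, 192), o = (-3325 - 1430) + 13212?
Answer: 708396252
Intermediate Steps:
o = 8457 (o = -4755 + 13212 = 8457)
m(g, B) = -214 - 137*B (m(g, B) = -137*B - 214 = -214 - 137*B)
k = -26518 (k = -214 - 137*192 = -214 - 26304 = -26518)
(o - 35278)*(x(-31) + k) = (8457 - 35278)*(106 - 26518) = -26821*(-26412) = 708396252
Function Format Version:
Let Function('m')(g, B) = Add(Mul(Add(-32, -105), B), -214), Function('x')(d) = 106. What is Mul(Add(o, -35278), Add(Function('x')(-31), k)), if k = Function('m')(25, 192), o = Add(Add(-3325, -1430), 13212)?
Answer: 708396252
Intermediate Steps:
o = 8457 (o = Add(-4755, 13212) = 8457)
Function('m')(g, B) = Add(-214, Mul(-137, B)) (Function('m')(g, B) = Add(Mul(-137, B), -214) = Add(-214, Mul(-137, B)))
k = -26518 (k = Add(-214, Mul(-137, 192)) = Add(-214, -26304) = -26518)
Mul(Add(o, -35278), Add(Function('x')(-31), k)) = Mul(Add(8457, -35278), Add(106, -26518)) = Mul(-26821, -26412) = 708396252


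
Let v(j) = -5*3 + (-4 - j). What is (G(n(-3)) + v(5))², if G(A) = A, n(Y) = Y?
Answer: 729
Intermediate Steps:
v(j) = -19 - j (v(j) = -15 + (-4 - j) = -19 - j)
(G(n(-3)) + v(5))² = (-3 + (-19 - 1*5))² = (-3 + (-19 - 5))² = (-3 - 24)² = (-27)² = 729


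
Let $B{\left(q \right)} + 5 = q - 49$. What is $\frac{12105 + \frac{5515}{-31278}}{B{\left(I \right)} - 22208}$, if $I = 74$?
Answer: $- \frac{378614675}{693996264} \approx -0.54556$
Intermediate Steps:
$B{\left(q \right)} = -54 + q$ ($B{\left(q \right)} = -5 + \left(q - 49\right) = -5 + \left(-49 + q\right) = -54 + q$)
$\frac{12105 + \frac{5515}{-31278}}{B{\left(I \right)} - 22208} = \frac{12105 + \frac{5515}{-31278}}{\left(-54 + 74\right) - 22208} = \frac{12105 + 5515 \left(- \frac{1}{31278}\right)}{20 - 22208} = \frac{12105 - \frac{5515}{31278}}{-22188} = \frac{378614675}{31278} \left(- \frac{1}{22188}\right) = - \frac{378614675}{693996264}$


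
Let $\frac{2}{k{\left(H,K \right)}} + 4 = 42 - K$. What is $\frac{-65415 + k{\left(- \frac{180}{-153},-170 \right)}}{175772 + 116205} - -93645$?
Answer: $\frac{2843580558001}{30365608} \approx 93645.0$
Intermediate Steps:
$k{\left(H,K \right)} = \frac{2}{38 - K}$ ($k{\left(H,K \right)} = \frac{2}{-4 - \left(-42 + K\right)} = \frac{2}{38 - K}$)
$\frac{-65415 + k{\left(- \frac{180}{-153},-170 \right)}}{175772 + 116205} - -93645 = \frac{-65415 - \frac{2}{-38 - 170}}{175772 + 116205} - -93645 = \frac{-65415 - \frac{2}{-208}}{291977} + 93645 = \left(-65415 - - \frac{1}{104}\right) \frac{1}{291977} + 93645 = \left(-65415 + \frac{1}{104}\right) \frac{1}{291977} + 93645 = \left(- \frac{6803159}{104}\right) \frac{1}{291977} + 93645 = - \frac{6803159}{30365608} + 93645 = \frac{2843580558001}{30365608}$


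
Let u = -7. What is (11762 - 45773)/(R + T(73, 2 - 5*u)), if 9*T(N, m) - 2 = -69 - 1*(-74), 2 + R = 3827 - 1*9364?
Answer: 306099/49844 ≈ 6.1411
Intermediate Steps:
R = -5539 (R = -2 + (3827 - 1*9364) = -2 + (3827 - 9364) = -2 - 5537 = -5539)
T(N, m) = 7/9 (T(N, m) = 2/9 + (-69 - 1*(-74))/9 = 2/9 + (-69 + 74)/9 = 2/9 + (⅑)*5 = 2/9 + 5/9 = 7/9)
(11762 - 45773)/(R + T(73, 2 - 5*u)) = (11762 - 45773)/(-5539 + 7/9) = -34011/(-49844/9) = -34011*(-9/49844) = 306099/49844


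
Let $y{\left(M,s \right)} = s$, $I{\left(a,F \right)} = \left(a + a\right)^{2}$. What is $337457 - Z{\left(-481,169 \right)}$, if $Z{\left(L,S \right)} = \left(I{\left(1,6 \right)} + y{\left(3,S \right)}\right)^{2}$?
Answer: $307528$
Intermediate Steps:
$I{\left(a,F \right)} = 4 a^{2}$ ($I{\left(a,F \right)} = \left(2 a\right)^{2} = 4 a^{2}$)
$Z{\left(L,S \right)} = \left(4 + S\right)^{2}$ ($Z{\left(L,S \right)} = \left(4 \cdot 1^{2} + S\right)^{2} = \left(4 \cdot 1 + S\right)^{2} = \left(4 + S\right)^{2}$)
$337457 - Z{\left(-481,169 \right)} = 337457 - \left(4 + 169\right)^{2} = 337457 - 173^{2} = 337457 - 29929 = 307528$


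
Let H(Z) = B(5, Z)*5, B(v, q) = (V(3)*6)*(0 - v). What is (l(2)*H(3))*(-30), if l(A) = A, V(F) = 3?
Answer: 27000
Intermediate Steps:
B(v, q) = -18*v (B(v, q) = (3*6)*(0 - v) = 18*(-v) = -18*v)
H(Z) = -450 (H(Z) = -18*5*5 = -90*5 = -450)
(l(2)*H(3))*(-30) = (2*(-450))*(-30) = -900*(-30) = 27000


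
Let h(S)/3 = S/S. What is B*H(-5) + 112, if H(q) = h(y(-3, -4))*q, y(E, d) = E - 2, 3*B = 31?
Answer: -43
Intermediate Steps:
B = 31/3 (B = (⅓)*31 = 31/3 ≈ 10.333)
y(E, d) = -2 + E
h(S) = 3 (h(S) = 3*(S/S) = 3*1 = 3)
H(q) = 3*q
B*H(-5) + 112 = 31*(3*(-5))/3 + 112 = (31/3)*(-15) + 112 = -155 + 112 = -43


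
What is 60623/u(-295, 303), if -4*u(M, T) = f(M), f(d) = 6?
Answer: -121246/3 ≈ -40415.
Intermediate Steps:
u(M, T) = -3/2 (u(M, T) = -¼*6 = -3/2)
60623/u(-295, 303) = 60623/(-3/2) = 60623*(-⅔) = -121246/3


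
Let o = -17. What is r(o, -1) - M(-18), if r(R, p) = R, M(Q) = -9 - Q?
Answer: -26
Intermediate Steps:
r(o, -1) - M(-18) = -17 - (-9 - 1*(-18)) = -17 - (-9 + 18) = -17 - 1*9 = -17 - 9 = -26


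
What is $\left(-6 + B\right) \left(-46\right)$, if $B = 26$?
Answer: $-920$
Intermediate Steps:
$\left(-6 + B\right) \left(-46\right) = \left(-6 + 26\right) \left(-46\right) = 20 \left(-46\right) = -920$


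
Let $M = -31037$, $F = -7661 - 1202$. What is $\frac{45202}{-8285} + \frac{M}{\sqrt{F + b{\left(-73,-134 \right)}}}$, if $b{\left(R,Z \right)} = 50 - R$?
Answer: $- \frac{45202}{8285} + \frac{31037 i \sqrt{2185}}{4370} \approx -5.4559 + 331.99 i$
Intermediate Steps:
$F = -8863$
$\frac{45202}{-8285} + \frac{M}{\sqrt{F + b{\left(-73,-134 \right)}}} = \frac{45202}{-8285} - \frac{31037}{\sqrt{-8863 + \left(50 - -73\right)}} = 45202 \left(- \frac{1}{8285}\right) - \frac{31037}{\sqrt{-8863 + \left(50 + 73\right)}} = - \frac{45202}{8285} - \frac{31037}{\sqrt{-8863 + 123}} = - \frac{45202}{8285} - \frac{31037}{\sqrt{-8740}} = - \frac{45202}{8285} - \frac{31037}{2 i \sqrt{2185}} = - \frac{45202}{8285} - 31037 \left(- \frac{i \sqrt{2185}}{4370}\right) = - \frac{45202}{8285} + \frac{31037 i \sqrt{2185}}{4370}$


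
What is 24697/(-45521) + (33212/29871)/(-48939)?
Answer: -36104990937145/66545186533749 ≈ -0.54256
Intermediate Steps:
24697/(-45521) + (33212/29871)/(-48939) = 24697*(-1/45521) + (33212*(1/29871))*(-1/48939) = -24697/45521 + (33212/29871)*(-1/48939) = -24697/45521 - 33212/1461856869 = -36104990937145/66545186533749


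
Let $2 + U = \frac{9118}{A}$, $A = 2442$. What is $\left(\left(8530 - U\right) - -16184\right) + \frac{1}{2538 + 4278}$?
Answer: $\frac{22851531517}{924704} \approx 24712.0$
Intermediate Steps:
$U = \frac{2117}{1221}$ ($U = -2 + \frac{9118}{2442} = -2 + 9118 \cdot \frac{1}{2442} = -2 + \frac{4559}{1221} = \frac{2117}{1221} \approx 1.7338$)
$\left(\left(8530 - U\right) - -16184\right) + \frac{1}{2538 + 4278} = \left(\left(8530 - \frac{2117}{1221}\right) - -16184\right) + \frac{1}{2538 + 4278} = \left(\left(8530 - \frac{2117}{1221}\right) + 16184\right) + \frac{1}{6816} = \left(\frac{10413013}{1221} + 16184\right) + \frac{1}{6816} = \frac{30173677}{1221} + \frac{1}{6816} = \frac{22851531517}{924704}$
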